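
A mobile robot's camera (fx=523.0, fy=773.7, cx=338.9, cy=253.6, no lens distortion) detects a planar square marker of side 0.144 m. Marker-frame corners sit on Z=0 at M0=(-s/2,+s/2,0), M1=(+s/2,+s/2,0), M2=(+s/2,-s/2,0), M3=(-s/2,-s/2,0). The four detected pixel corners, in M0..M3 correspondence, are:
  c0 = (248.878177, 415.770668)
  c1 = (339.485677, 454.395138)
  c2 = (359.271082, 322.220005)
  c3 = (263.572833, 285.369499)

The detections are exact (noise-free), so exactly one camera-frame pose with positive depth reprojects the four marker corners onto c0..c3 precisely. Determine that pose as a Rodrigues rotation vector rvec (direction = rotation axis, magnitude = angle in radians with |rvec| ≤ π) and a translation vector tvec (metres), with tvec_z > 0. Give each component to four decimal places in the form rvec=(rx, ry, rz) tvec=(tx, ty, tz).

rvec=(0.2505, 0.1797, 0.2213) tvec=(-0.0543, 0.1164, 0.7683)

Intrinsics K: fx=523.0, fy=773.7, cx=338.9, cy=253.6
Marker side s = 0.144 m; corners in marker frame (Z=0):
  M0 = (-0.0720, +0.0720, 0)
  M1 = (+0.0720, +0.0720, 0)
  M2 = (+0.0720, -0.0720, 0)
  M3 = (-0.0720, -0.0720, 0)
Detected image corners:
  c0 = (248.878177, 415.770668) px
  c1 = (339.485677, 454.395138) px
  c2 = (359.271082, 322.220005) px
  c3 = (263.572833, 285.369499) px
Planar DLT: solve 8×8 A·h = b for H (H[2,2]=1):
  H  [+588.11647 -15.35823 +301.94241]
  H  [+191.03858 +1038.67004 +370.80225]
  H  [-0.19267 +0.34385 +1.00000]
B = K⁻¹H; ‖b₁‖=1.301595, ‖b₂‖=1.301595; λ = 2/(‖b₁‖+‖b₂‖) = 0.768288, sign → tz>0 ⇒ λ=+0.768288
r₁ = λ·B[:,0] = (+0.95986,+0.23822,-0.14803); r₂ = λ·B[:,1] = (-0.19375,+0.94481,+0.26418)
r₃ = r₁×r₂ = (+0.20279,-0.22489,+0.95305); SVD([r₁ r₂ r₃]) → R = UVᵀ:
  R  [+0.95986 -0.19375 +0.20279]
  R  [+0.23822 +0.94481 -0.22489]
  R  [-0.14803 +0.26418 +0.95305]
t = (-0.05429, +0.11638, +0.76829) m
tr R = 2.857725; θ = arccos((tr R − 1)/2) = 0.379467 rad = 21.742°
axis k = ((R−Rᵀ)₃₂, (R−Rᵀ)₁₃, (R−Rᵀ)₂₁) / (2 sinθ) = (+0.660149, +0.473531, +0.583070)
rvec = θ·k = (+0.250505, +0.179689, +0.221256)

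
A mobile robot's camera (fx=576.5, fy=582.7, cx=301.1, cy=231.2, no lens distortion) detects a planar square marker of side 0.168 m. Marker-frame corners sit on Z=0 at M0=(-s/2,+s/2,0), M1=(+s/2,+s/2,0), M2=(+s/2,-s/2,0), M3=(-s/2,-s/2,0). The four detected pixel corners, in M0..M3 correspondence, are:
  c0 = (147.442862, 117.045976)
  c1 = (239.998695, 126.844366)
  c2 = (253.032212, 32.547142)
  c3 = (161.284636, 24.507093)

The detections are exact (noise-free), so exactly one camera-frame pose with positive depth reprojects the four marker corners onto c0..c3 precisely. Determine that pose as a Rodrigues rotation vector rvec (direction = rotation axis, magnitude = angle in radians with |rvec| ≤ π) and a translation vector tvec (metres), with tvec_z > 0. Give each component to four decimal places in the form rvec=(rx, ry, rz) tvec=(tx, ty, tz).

rvec=(-0.0757, 0.1032, 0.1260) tvec=(-0.1783, -0.2729, 1.0174)

Intrinsics K: fx=576.5, fy=582.7, cx=301.1, cy=231.2
Marker side s = 0.168 m; corners in marker frame (Z=0):
  M0 = (-0.0840, +0.0840, 0)
  M1 = (+0.0840, +0.0840, 0)
  M2 = (+0.0840, -0.0840, 0)
  M3 = (-0.0840, -0.0840, 0)
Detected image corners:
  c0 = (147.442862, 117.045976) px
  c1 = (239.998695, 126.844366) px
  c2 = (253.032212, 32.547142) px
  c3 = (161.284636, 24.507093) px
Planar DLT: solve 8×8 A·h = b for H (H[2,2]=1):
  H  [+527.34542 -93.55787 +200.06911]
  H  [+45.11723 +550.92715 +74.93134]
  H  [-0.10558 -0.06760 +1.00000]
B = K⁻¹H; ‖b₁‖=0.982881, ‖b₂‖=0.982881; λ = 2/(‖b₁‖+‖b₂‖) = 1.017418, sign → tz>0 ⇒ λ=+1.017418
r₁ = λ·B[:,0] = (+0.98677,+0.12140,-0.10742); r₂ = λ·B[:,1] = (-0.12919,+0.98923,-0.06878)
r₃ = r₁×r₂ = (+0.09792,+0.08175,+0.99183); SVD([r₁ r₂ r₃]) → R = UVᵀ:
  R  [+0.98677 -0.12919 +0.09792]
  R  [+0.12140 +0.98923 +0.08175]
  R  [-0.10742 -0.06878 +0.99183]
t = (-0.17830, -0.27285, +1.01742) m
tr R = 2.967837; θ = arccos((tr R − 1)/2) = 0.179581 rad = 10.289°
axis k = ((R−Rᵀ)₃₂, (R−Rᵀ)₁₃, (R−Rᵀ)₂₁) / (2 sinθ) = (-0.421379, +0.574795, +0.701463)
rvec = θ·k = (-0.075672, +0.103222, +0.125970)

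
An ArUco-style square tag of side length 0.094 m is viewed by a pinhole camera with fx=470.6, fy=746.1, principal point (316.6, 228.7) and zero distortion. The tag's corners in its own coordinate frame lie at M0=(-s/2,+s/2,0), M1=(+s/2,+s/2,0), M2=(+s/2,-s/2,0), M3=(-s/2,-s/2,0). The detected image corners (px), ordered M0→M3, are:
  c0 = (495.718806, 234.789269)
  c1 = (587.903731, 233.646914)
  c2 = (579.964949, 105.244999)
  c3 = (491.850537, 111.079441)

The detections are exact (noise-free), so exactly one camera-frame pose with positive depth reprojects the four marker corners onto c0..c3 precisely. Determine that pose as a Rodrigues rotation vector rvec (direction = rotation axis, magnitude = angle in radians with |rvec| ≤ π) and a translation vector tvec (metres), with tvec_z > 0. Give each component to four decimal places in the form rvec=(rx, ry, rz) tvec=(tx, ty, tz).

rvec=(-0.2464, 0.2182, 0.0169) tvec=(0.2490, -0.0417, 0.5294)

Intrinsics K: fx=470.6, fy=746.1, cx=316.6, cy=228.7
Marker side s = 0.094 m; corners in marker frame (Z=0):
  M0 = (-0.0470, +0.0470, 0)
  M1 = (+0.0470, +0.0470, 0)
  M2 = (+0.0470, -0.0470, 0)
  M3 = (-0.0470, -0.0470, 0)
Detected image corners:
  c0 = (495.718806, 234.789269) px
  c1 = (587.903731, 233.646914) px
  c2 = (579.964949, 105.244999) px
  c3 = (491.850537, 111.079441) px
Planar DLT: solve 8×8 A·h = b for H (H[2,2]=1):
  H  [+738.43486 -182.03684 +537.93109]
  H  [-107.57975 +1262.88950 +169.87995]
  H  [-0.40853 -0.45360 +1.00000]
B = K⁻¹H; ‖b₁‖=1.888788, ‖b₂‖=1.888788; λ = 2/(‖b₁‖+‖b₂‖) = 0.529440, sign → tz>0 ⇒ λ=+0.529440
r₁ = λ·B[:,0] = (+0.97628,-0.01004,-0.21629); r₂ = λ·B[:,1] = (-0.04323,+0.96977,-0.24015)
r₃ = r₁×r₂ = (+0.21217,+0.24381,+0.94633); SVD([r₁ r₂ r₃]) → R = UVᵀ:
  R  [+0.97628 -0.04323 +0.21217]
  R  [-0.01004 +0.96977 +0.24381]
  R  [-0.21629 -0.24015 +0.94633]
t = (+0.24900, -0.04174, +0.52944) m
tr R = 2.892380; θ = arccos((tr R − 1)/2) = 0.329543 rad = 18.881°
axis k = ((R−Rᵀ)₃₂, (R−Rᵀ)₁₃, (R−Rᵀ)₂₁) / (2 sinθ) = (-0.747746, +0.662001, +0.051286)
rvec = θ·k = (-0.246415, +0.218158, +0.016901)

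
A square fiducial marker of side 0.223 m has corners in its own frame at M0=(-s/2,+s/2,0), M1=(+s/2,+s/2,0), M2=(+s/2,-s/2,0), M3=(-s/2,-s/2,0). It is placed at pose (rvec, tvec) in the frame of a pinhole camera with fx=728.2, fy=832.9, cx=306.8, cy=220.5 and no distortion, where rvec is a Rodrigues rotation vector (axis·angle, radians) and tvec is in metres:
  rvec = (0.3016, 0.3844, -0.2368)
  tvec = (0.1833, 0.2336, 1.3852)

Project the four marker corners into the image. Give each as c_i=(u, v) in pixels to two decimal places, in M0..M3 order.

c0=(363.94, 423.97) c1=(474.61, 414.34) c2=(446.67, 291.06) c3=(333.51, 308.92)

Intrinsics K: fx=728.2, fy=832.9, cx=306.8, cy=220.5
Marker side s = 0.223 m; corners in marker frame (Z=0):
  M0 = (-0.1115, +0.1115, 0)
  M1 = (+0.1115, +0.1115, 0)
  M2 = (+0.1115, -0.1115, 0)
  M3 = (-0.1115, -0.1115, 0)
rvec = (0.3016, 0.3844, -0.2368), |rvec| = θ = 0.54296 rad = 31.109°
Rodrigues: sinθ=0.51667, 1−cosθ=0.14381; R = I + sinθ·[k]× + (1−cosθ)·[k]×²:
    [+0.90056 +0.28189 +0.33095]
    [-0.16878 +0.92827 -0.33140]
    [-0.40063 +0.24259 +0.88354]
t = (0.1833, 0.2336, 1.3852) m
M0: Pc = R·M0+t = (+0.11432, +0.35592, +1.45692); u = 728.2·(+0.11432)/1.45692 + 306.8 = 363.9389, v = 832.9·(+0.35592)/1.45692 + 220.5 = 423.9749
M1: Pc = R·M1+t = (+0.31514, +0.31828, +1.36758); u = 728.2·(+0.31514)/1.36758 + 306.8 = 474.6057, v = 832.9·(+0.31828)/1.36758 + 220.5 = 414.3449
M2: Pc = R·M2+t = (+0.25228, +0.11128, +1.31348); u = 728.2·(+0.25228)/1.31348 + 306.8 = 446.6660, v = 832.9·(+0.11128)/1.31348 + 220.5 = 291.0640
M3: Pc = R·M3+t = (+0.05146, +0.14892, +1.40282); u = 728.2·(+0.05146)/1.40282 + 306.8 = 333.5109, v = 832.9·(+0.14892)/1.40282 + 220.5 = 308.9166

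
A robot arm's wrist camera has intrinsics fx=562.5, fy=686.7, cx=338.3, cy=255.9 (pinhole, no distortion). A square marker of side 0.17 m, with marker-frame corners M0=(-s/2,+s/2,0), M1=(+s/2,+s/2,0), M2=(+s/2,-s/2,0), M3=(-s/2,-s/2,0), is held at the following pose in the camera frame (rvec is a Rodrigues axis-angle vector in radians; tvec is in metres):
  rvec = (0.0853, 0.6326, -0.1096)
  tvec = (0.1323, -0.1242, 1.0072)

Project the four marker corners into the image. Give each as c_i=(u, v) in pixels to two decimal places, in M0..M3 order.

c0=(378.10, 234.21) c1=(462.01, 222.69) c2=(450.17, 101.04) c3=(366.76, 124.30)

Intrinsics K: fx=562.5, fy=686.7, cx=338.3, cy=255.9
Marker side s = 0.17 m; corners in marker frame (Z=0):
  M0 = (-0.0850, +0.0850, 0)
  M1 = (+0.0850, +0.0850, 0)
  M2 = (+0.0850, -0.0850, 0)
  M3 = (-0.0850, -0.0850, 0)
rvec = (0.0853, 0.6326, -0.1096), |rvec| = θ = 0.64767 rad = 37.109°
Rodrigues: sinθ=0.60333, 1−cosθ=0.20251; R = I + sinθ·[k]× + (1−cosθ)·[k]×²:
    [+0.80101 +0.12815 +0.58478]
    [-0.07605 +0.99069 -0.11293]
    [-0.59381 +0.04599 +0.80329]
t = (0.1323, -0.1242, 1.0072) m
M0: Pc = R·M0+t = (+0.07511, -0.03353, +1.06158); u = 562.5·(+0.07511)/1.06158 + 338.3 = 378.0969, v = 686.7·(-0.03353)/1.06158 + 255.9 = 234.2122
M1: Pc = R·M1+t = (+0.21128, -0.04646, +0.96064); u = 562.5·(+0.21128)/0.96064 + 338.3 = 462.0138, v = 686.7·(-0.04646)/0.96064 + 255.9 = 222.6918
M2: Pc = R·M2+t = (+0.18949, -0.21487, +0.95282); u = 562.5·(+0.18949)/0.95282 + 338.3 = 450.1681, v = 686.7·(-0.21487)/0.95282 + 255.9 = 101.0404
M3: Pc = R·M3+t = (+0.05332, -0.20194, +1.05376); u = 562.5·(+0.05332)/1.05376 + 338.3 = 366.7633, v = 686.7·(-0.20194)/1.05376 + 255.9 = 124.3001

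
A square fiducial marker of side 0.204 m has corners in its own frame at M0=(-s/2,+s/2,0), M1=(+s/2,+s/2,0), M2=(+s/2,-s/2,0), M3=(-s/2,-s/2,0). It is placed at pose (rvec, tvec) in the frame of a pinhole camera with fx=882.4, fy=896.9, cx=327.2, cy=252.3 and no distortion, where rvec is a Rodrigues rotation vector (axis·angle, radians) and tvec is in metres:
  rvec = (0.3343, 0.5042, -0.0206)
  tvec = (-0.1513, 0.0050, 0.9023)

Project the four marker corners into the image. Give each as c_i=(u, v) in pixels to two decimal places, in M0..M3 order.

c0=(120.29, 339.10) c1=(275.78, 361.54) c2=(249.69, 159.47) c3=(86.30, 156.89)

Intrinsics K: fx=882.4, fy=896.9, cx=327.2, cy=252.3
Marker side s = 0.204 m; corners in marker frame (Z=0):
  M0 = (-0.1020, +0.1020, 0)
  M1 = (+0.1020, +0.1020, 0)
  M2 = (+0.1020, -0.1020, 0)
  M3 = (-0.1020, -0.1020, 0)
rvec = (0.3343, 0.5042, -0.0206), |rvec| = θ = 0.60531 rad = 34.682°
Rodrigues: sinθ=0.56902, 1−cosθ=0.17767; R = I + sinθ·[k]× + (1−cosθ)·[k]×²:
    [+0.87652 +0.10110 +0.47063]
    [+0.06237 +0.94560 -0.31929]
    [-0.47731 +0.30922 +0.82253]
t = (-0.1513, 0.0050, 0.9023) m
M0: Pc = R·M0+t = (-0.23039, +0.09509, +0.98253); u = 882.4·(-0.23039)/0.98253 + 327.2 = 120.2858, v = 896.9·(+0.09509)/0.98253 + 252.3 = 339.1027
M1: Pc = R·M1+t = (-0.05158, +0.10781, +0.88515); u = 882.4·(-0.05158)/0.88515 + 327.2 = 275.7777, v = 896.9·(+0.10781)/0.88515 + 252.3 = 361.5437
M2: Pc = R·M2+t = (-0.07221, -0.08509, +0.82207); u = 882.4·(-0.07221)/0.82207 + 327.2 = 249.6940, v = 896.9·(-0.08509)/0.82207 + 252.3 = 159.4655
M3: Pc = R·M3+t = (-0.25102, -0.09781, +0.91945); u = 882.4·(-0.25102)/0.91945 + 327.2 = 86.2965, v = 896.9·(-0.09781)/0.91945 + 252.3 = 156.8853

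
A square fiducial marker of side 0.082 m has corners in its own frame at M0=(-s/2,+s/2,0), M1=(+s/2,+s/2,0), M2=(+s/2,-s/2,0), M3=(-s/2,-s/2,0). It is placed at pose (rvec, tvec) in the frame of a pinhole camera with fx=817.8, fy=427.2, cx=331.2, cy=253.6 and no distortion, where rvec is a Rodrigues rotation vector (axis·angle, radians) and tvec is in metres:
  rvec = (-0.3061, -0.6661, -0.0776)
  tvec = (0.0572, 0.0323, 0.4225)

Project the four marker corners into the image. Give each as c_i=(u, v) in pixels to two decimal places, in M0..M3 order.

Intrinsics K: fx=817.8, fy=427.2, cx=331.2, cy=253.6
Marker side s = 0.082 m; corners in marker frame (Z=0):
  M0 = (-0.0410, +0.0410, 0)
  M1 = (+0.0410, +0.0410, 0)
  M2 = (+0.0410, -0.0410, 0)
  M3 = (-0.0410, -0.0410, 0)
rvec = (-0.3061, -0.6661, -0.0776), |rvec| = θ = 0.73716 rad = 42.236°
Rodrigues: sinθ=0.67219, 1−cosθ=0.25962; R = I + sinθ·[k]× + (1−cosθ)·[k]×²:
    [+0.78514 +0.16817 -0.59604]
    [+0.02665 +0.95236 +0.30382]
    [+0.61874 -0.25443 +0.74326]
t = (0.0572, 0.0323, 0.4225) m
M0: Pc = R·M0+t = (+0.03190, +0.07025, +0.38670); u = 817.8·(+0.03190)/0.38670 + 331.2 = 398.6715, v = 427.2·(+0.07025)/0.38670 + 253.6 = 331.2117
M1: Pc = R·M1+t = (+0.09629, +0.07244, +0.43744); u = 817.8·(+0.09629)/0.43744 + 331.2 = 511.2093, v = 427.2·(+0.07244)/0.43744 + 253.6 = 324.3442
M2: Pc = R·M2+t = (+0.08250, -0.00565, +0.45830); u = 817.8·(+0.08250)/0.45830 + 331.2 = 478.4073, v = 427.2·(-0.00565)/0.45830 + 253.6 = 248.3297
M3: Pc = R·M3+t = (+0.01811, -0.00784, +0.40756); u = 817.8·(+0.01811)/0.40756 + 331.2 = 367.5468, v = 427.2·(-0.00784)/0.40756 + 253.6 = 245.3829

c0=(398.67, 331.21) c1=(511.21, 324.34) c2=(478.41, 248.33) c3=(367.55, 245.38)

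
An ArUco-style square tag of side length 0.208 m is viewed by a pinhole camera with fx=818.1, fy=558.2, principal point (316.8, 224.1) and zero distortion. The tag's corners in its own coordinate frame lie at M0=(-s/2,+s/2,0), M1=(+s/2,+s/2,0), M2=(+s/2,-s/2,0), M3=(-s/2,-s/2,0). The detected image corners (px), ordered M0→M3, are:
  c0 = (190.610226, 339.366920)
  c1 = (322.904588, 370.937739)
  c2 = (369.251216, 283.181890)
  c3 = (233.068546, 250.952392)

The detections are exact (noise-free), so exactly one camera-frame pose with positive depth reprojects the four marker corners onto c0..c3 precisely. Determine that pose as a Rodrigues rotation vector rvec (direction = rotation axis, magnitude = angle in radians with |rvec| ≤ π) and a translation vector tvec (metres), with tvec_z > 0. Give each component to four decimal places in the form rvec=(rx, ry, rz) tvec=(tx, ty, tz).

rvec=(0.1583, 0.0423, 0.3307) tvec=(-0.0560, 0.1879, 1.1973)

Intrinsics K: fx=818.1, fy=558.2, cx=316.8, cy=224.1
Marker side s = 0.208 m; corners in marker frame (Z=0):
  M0 = (-0.1040, +0.1040, 0)
  M1 = (+0.1040, +0.1040, 0)
  M2 = (+0.1040, -0.1040, 0)
  M3 = (-0.1040, -0.1040, 0)
Detected image corners:
  c0 = (190.610226, 339.366920) px
  c1 = (322.904588, 370.937739) px
  c2 = (369.251216, 283.181890) px
  c3 = (233.068546, 250.952392) px
Planar DLT: solve 8×8 A·h = b for H (H[2,2]=1):
  H  [+641.63862 -175.80695 +278.55671]
  H  [+149.32048 +465.48229 +311.70655]
  H  [-0.01293 +0.13498 +1.00000]
B = K⁻¹H; ‖b₁‖=0.835190, ‖b₂‖=0.835190; λ = 2/(‖b₁‖+‖b₂‖) = 1.197332, sign → tz>0 ⇒ λ=+1.197332
r₁ = λ·B[:,0] = (+0.94507,+0.32651,-0.01548); r₂ = λ·B[:,1] = (-0.31989,+0.93357,+0.16162)
r₃ = r₁×r₂ = (+0.06722,-0.14778,+0.98673); SVD([r₁ r₂ r₃]) → R = UVᵀ:
  R  [+0.94507 -0.31989 +0.06722]
  R  [+0.32651 +0.93357 -0.14778]
  R  [-0.01548 +0.16162 +0.98673]
t = (-0.05597, +0.18791, +1.19733) m
tr R = 2.865370; θ = arccos((tr R − 1)/2) = 0.369010 rad = 21.143°
axis k = ((R−Rᵀ)₃₂, (R−Rᵀ)₁₃, (R−Rᵀ)₂₁) / (2 sinθ) = (+0.428899, +0.114654, +0.896047)
rvec = θ·k = (+0.158268, +0.042308, +0.330650)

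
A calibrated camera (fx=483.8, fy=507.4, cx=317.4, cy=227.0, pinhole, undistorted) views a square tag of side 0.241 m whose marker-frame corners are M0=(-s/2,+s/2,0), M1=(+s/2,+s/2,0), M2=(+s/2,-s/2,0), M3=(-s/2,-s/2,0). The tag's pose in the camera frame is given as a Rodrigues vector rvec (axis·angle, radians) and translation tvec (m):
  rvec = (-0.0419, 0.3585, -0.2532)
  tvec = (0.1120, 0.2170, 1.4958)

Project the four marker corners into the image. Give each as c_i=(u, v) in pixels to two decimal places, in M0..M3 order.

Intrinsics K: fx=483.8, fy=507.4, cx=317.4, cy=227.0
Marker side s = 0.241 m; corners in marker frame (Z=0):
  M0 = (-0.1205, +0.1205, 0)
  M1 = (+0.1205, +0.1205, 0)
  M2 = (+0.1205, -0.1205, 0)
  M3 = (-0.1205, -0.1205, 0)
rvec = (-0.0419, 0.3585, -0.2532), |rvec| = θ = 0.44089 rad = 25.261°
Rodrigues: sinθ=0.42675, 1−cosθ=0.09563; R = I + sinθ·[k]× + (1−cosθ)·[k]×²:
    [+0.90523 +0.23769 +0.35222]
    [-0.25247 +0.96760 -0.00410]
    [-0.34178 -0.08521 +0.93591]
t = (0.1120, 0.2170, 1.4958) m
M0: Pc = R·M0+t = (+0.03156, +0.36402, +1.52672); u = 483.8·(+0.03156)/1.52672 + 317.4 = 327.4012, v = 507.4·(+0.36402)/1.52672 + 227.0 = 347.9802
M1: Pc = R·M1+t = (+0.24972, +0.30317, +1.44435); u = 483.8·(+0.24972)/1.44435 + 317.4 = 401.0471, v = 507.4·(+0.30317)/1.44435 + 227.0 = 333.5049
M2: Pc = R·M2+t = (+0.19244, +0.06998, +1.46488); u = 483.8·(+0.19244)/1.46488 + 317.4 = 380.9560, v = 507.4·(+0.06998)/1.46488 + 227.0 = 251.2402
M3: Pc = R·M3+t = (-0.02572, +0.13083, +1.54725); u = 483.8·(-0.02572)/1.54725 + 317.4 = 309.3572, v = 507.4·(+0.13083)/1.54725 + 227.0 = 269.9028

c0=(327.40, 347.98) c1=(401.05, 333.50) c2=(380.96, 251.24) c3=(309.36, 269.90)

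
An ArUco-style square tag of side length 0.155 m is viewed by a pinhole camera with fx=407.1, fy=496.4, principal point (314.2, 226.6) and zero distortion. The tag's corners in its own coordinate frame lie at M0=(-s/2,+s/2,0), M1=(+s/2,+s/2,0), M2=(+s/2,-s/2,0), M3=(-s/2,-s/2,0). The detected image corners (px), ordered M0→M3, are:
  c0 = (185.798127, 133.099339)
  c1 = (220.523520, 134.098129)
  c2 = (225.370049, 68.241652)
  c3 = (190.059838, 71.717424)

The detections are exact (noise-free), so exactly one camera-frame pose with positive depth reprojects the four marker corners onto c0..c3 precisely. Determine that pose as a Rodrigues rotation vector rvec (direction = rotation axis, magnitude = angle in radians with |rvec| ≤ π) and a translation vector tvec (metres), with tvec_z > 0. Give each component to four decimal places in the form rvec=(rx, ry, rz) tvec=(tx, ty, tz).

Intrinsics K: fx=407.1, fy=496.4, cx=314.2, cy=226.6
Marker side s = 0.155 m; corners in marker frame (Z=0):
  M0 = (-0.0775, +0.0775, 0)
  M1 = (+0.0775, +0.0775, 0)
  M2 = (+0.0775, -0.0775, 0)
  M3 = (-0.0775, -0.0775, 0)
Detected image corners:
  c0 = (185.798127, 133.099339) px
  c1 = (220.523520, 134.098129) px
  c2 = (225.370049, 68.241652) px
  c3 = (190.059838, 71.717424) px
Planar DLT: solve 8×8 A·h = b for H (H[2,2]=1):
  H  [+132.88910 -19.27821 +204.81482]
  H  [-54.02711 +414.91297 +101.93131]
  H  [-0.45281 +0.04886 +1.00000]
B = K⁻¹H; ‖b₁‖=0.819434, ‖b₂‖=0.819434; λ = 2/(‖b₁‖+‖b₂‖) = 1.220354, sign → tz>0 ⇒ λ=+1.220354
r₁ = λ·B[:,0] = (+0.82485,+0.11943,-0.55259); r₂ = λ·B[:,1] = (-0.10381,+0.99281,+0.05962)
r₃ = r₁×r₂ = (+0.55574,+0.00818,+0.83132); SVD([r₁ r₂ r₃]) → R = UVᵀ:
  R  [+0.82485 -0.10381 +0.55574]
  R  [+0.11943 +0.99281 +0.00818]
  R  [-0.55259 +0.05962 +0.83132]
t = (-0.32790, -0.30649, +1.22035) m
tr R = 2.648975; θ = arccos((tr R − 1)/2) = 0.601501 rad = 34.463°
axis k = ((R−Rᵀ)₃₂, (R−Rᵀ)₁₃, (R−Rᵀ)₂₁) / (2 sinθ) = (+0.045451, +0.979300, +0.197248)
rvec = θ·k = (+0.027339, +0.589049, +0.118645)

rvec=(0.0273, 0.5890, 0.1186) tvec=(-0.3279, -0.3065, 1.2204)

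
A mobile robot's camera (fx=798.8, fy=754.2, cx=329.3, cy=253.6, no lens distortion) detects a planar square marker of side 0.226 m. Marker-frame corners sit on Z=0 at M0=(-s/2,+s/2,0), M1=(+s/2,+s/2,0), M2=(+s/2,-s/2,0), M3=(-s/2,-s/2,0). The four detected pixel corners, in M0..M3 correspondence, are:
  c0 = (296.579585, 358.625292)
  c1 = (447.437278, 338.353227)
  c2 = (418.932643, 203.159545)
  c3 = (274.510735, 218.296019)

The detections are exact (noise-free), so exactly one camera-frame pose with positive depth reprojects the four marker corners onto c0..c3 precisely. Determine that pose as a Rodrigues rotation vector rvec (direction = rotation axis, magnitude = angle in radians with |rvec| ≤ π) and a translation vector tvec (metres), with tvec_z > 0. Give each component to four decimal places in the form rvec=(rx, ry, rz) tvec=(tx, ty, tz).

Intrinsics K: fx=798.8, fy=754.2, cx=329.3, cy=253.6
Marker side s = 0.226 m; corners in marker frame (Z=0):
  M0 = (-0.1130, +0.1130, 0)
  M1 = (+0.1130, +0.1130, 0)
  M2 = (+0.1130, -0.1130, 0)
  M3 = (-0.1130, -0.1130, 0)
Detected image corners:
  c0 = (296.579585, 358.625292) px
  c1 = (447.437278, 338.353227) px
  c2 = (418.932643, 203.159545) px
  c3 = (274.510735, 218.296019) px
Planar DLT: solve 8×8 A·h = b for H (H[2,2]=1):
  H  [+702.21013 +34.35301 +360.19994]
  H  [-39.71301 +548.88903 +277.78721]
  H  [+0.13714 -0.21637 +1.00000]
B = K⁻¹H; ‖b₁‖=0.839728, ‖b₂‖=0.839728; λ = 2/(‖b₁‖+‖b₂‖) = 1.190861, sign → tz>0 ⇒ λ=+1.190861
r₁ = λ·B[:,0] = (+0.97954,-0.11762,+0.16332); r₂ = λ·B[:,1] = (+0.15744,+0.95332,-0.25767)
r₃ = r₁×r₂ = (-0.12539,+0.27811,+0.95233); SVD([r₁ r₂ r₃]) → R = UVᵀ:
  R  [+0.97954 +0.15744 -0.12539]
  R  [-0.11762 +0.95332 +0.27811]
  R  [+0.16332 -0.25767 +0.95233]
t = (+0.04607, +0.03819, +1.19086) m
tr R = 2.885189; θ = arccos((tr R − 1)/2) = 0.340480 rad = 19.508°
axis k = ((R−Rᵀ)₃₂, (R−Rᵀ)₁₃, (R−Rᵀ)₂₁) / (2 sinθ) = (-0.802201, -0.432277, -0.411837)
rvec = θ·k = (-0.273133, -0.147181, -0.140222)

rvec=(-0.2731, -0.1472, -0.1402) tvec=(0.0461, 0.0382, 1.1909)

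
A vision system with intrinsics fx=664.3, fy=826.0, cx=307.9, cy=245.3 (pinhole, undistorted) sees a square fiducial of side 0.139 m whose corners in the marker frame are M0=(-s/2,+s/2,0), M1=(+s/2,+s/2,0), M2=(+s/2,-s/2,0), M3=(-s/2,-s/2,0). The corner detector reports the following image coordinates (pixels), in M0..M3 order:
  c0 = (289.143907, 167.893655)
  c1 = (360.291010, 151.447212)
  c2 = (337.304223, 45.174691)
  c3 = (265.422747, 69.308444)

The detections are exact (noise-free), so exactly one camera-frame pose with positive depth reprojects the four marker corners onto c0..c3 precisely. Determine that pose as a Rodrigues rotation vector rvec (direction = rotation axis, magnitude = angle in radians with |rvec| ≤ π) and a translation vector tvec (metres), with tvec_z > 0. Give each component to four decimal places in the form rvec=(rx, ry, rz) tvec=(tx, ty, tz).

Intrinsics K: fx=664.3, fy=826.0, cx=307.9, cy=245.3
Marker side s = 0.139 m; corners in marker frame (Z=0):
  M0 = (-0.0695, +0.0695, 0)
  M1 = (+0.0695, +0.0695, 0)
  M2 = (+0.0695, -0.0695, 0)
  M3 = (-0.0695, -0.0695, 0)
Detected image corners:
  c0 = (289.143907, 167.893655) px
  c1 = (360.291010, 151.447212) px
  c2 = (337.304223, 45.174691) px
  c3 = (265.422747, 69.308444) px
Planar DLT: solve 8×8 A·h = b for H (H[2,2]=1):
  H  [+360.00046 +241.66827 +312.00508]
  H  [-199.03025 +761.43693 +109.64032]
  H  [-0.49338 +0.23500 +1.00000]
B = K⁻¹H; ‖b₁‖=0.919876, ‖b₂‖=0.919876; λ = 2/(‖b₁‖+‖b₂‖) = 1.087103, sign → tz>0 ⇒ λ=+1.087103
r₁ = λ·B[:,0] = (+0.83773,-0.10266,-0.53635); r₂ = λ·B[:,1] = (+0.27707,+0.92627,+0.25547)
r₃ = r₁×r₂ = (+0.47058,-0.36262,+0.80440); SVD([r₁ r₂ r₃]) → R = UVᵀ:
  R  [+0.83773 +0.27707 +0.47058]
  R  [-0.10266 +0.92627 -0.36262]
  R  [-0.53635 +0.25547 +0.80440]
t = (+0.00672, -0.17854, +1.08710) m
tr R = 2.568392; θ = arccos((tr R − 1)/2) = 0.669397 rad = 38.354°
axis k = ((R−Rᵀ)₃₂, (R−Rᵀ)₁₃, (R−Rᵀ)₂₁) / (2 sinθ) = (+0.498044, +0.811372, -0.305986)
rvec = θ·k = (+0.333389, +0.543130, -0.204826)

rvec=(0.3334, 0.5431, -0.2048) tvec=(0.0067, -0.1785, 1.0871)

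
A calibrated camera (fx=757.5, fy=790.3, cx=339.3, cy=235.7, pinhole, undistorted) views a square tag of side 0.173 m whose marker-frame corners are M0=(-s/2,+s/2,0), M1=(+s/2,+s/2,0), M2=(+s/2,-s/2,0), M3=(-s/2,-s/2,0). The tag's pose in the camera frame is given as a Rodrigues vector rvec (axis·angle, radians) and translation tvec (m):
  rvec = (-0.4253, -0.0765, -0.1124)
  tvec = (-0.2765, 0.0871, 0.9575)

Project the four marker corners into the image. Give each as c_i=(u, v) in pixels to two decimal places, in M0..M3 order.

Intrinsics K: fx=757.5, fy=790.3, cx=339.3, cy=235.7
Marker side s = 0.173 m; corners in marker frame (Z=0):
  M0 = (-0.0865, +0.0865, 0)
  M1 = (+0.0865, +0.0865, 0)
  M2 = (+0.0865, -0.0865, 0)
  M3 = (-0.0865, -0.0865, 0)
rvec = (-0.4253, -0.0765, -0.1124), |rvec| = θ = 0.44650 rad = 25.583°
Rodrigues: sinθ=0.43182, 1−cosθ=0.09804; R = I + sinθ·[k]× + (1−cosθ)·[k]×²:
    [+0.99091 +0.12470 -0.05048]
    [-0.09270 +0.90484 +0.41554]
    [+0.09749 -0.40708 +0.90817]
t = (-0.2765, 0.0871, 0.9575) m
M0: Pc = R·M0+t = (-0.35143, +0.17339, +0.91385); u = 757.5·(-0.35143)/0.91385 + 339.3 = 47.9999, v = 790.3·(+0.17339)/0.91385 + 235.7 = 385.6452
M1: Pc = R·M1+t = (-0.18000, +0.15735, +0.93072); u = 757.5·(-0.18000)/0.93072 + 339.3 = 192.8009, v = 790.3·(+0.15735)/0.93072 + 235.7 = 369.3100
M2: Pc = R·M2+t = (-0.20157, +0.00081, +1.00115); u = 757.5·(-0.20157)/1.00115 + 339.3 = 186.7831, v = 790.3·(+0.00081)/1.00115 + 235.7 = 236.3414
M3: Pc = R·M3+t = (-0.37300, +0.01685, +0.98428); u = 757.5·(-0.37300)/0.98428 + 339.3 = 52.2395, v = 790.3·(+0.01685)/0.98428 + 235.7 = 249.2294

c0=(48.00, 385.65) c1=(192.80, 369.31) c2=(186.78, 236.34) c3=(52.24, 249.23)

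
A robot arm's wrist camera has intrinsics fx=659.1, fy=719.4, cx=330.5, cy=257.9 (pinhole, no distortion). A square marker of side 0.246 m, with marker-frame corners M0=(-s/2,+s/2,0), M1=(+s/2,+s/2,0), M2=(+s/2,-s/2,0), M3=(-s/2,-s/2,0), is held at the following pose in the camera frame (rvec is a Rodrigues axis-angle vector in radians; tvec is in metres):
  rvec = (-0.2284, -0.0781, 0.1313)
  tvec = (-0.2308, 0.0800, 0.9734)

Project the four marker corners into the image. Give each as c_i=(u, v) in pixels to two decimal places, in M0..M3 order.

Intrinsics K: fx=659.1, fy=719.4, cx=330.5, cy=257.9
Marker side s = 0.246 m; corners in marker frame (Z=0):
  M0 = (-0.1230, +0.1230, 0)
  M1 = (+0.1230, +0.1230, 0)
  M2 = (+0.1230, -0.1230, 0)
  M3 = (-0.1230, -0.1230, 0)
rvec = (-0.2284, -0.0781, 0.1313), |rvec| = θ = 0.27478 rad = 15.744°
Rodrigues: sinθ=0.27134, 1−cosθ=0.03752; R = I + sinθ·[k]× + (1−cosθ)·[k]×²:
    [+0.98840 -0.12079 -0.09202]
    [+0.13852 +0.96551 +0.22044]
    [+0.06222 -0.23063 +0.97105]
t = (-0.2308, 0.0800, 0.9734) m
M0: Pc = R·M0+t = (-0.36723, +0.18172, +0.93738); u = 659.1·(-0.36723)/0.93738 + 330.5 = 72.2887, v = 719.4·(+0.18172)/0.93738 + 257.9 = 397.3632
M1: Pc = R·M1+t = (-0.12408, +0.21580, +0.95269); u = 659.1·(-0.12408)/0.95269 + 330.5 = 244.6547, v = 719.4·(+0.21580)/0.95269 + 257.9 = 420.8536
M2: Pc = R·M2+t = (-0.09437, -0.02172, +1.00942); u = 659.1·(-0.09437)/1.00942 + 330.5 = 268.8818, v = 719.4·(-0.02172)/1.00942 + 257.9 = 242.4199
M3: Pc = R·M3+t = (-0.33752, -0.05580, +0.99411); u = 659.1·(-0.33752)/0.99411 + 330.5 = 106.7260, v = 719.4·(-0.05580)/0.99411 + 257.9 = 217.5228

c0=(72.29, 397.36) c1=(244.65, 420.85) c2=(268.88, 242.42) c3=(106.73, 217.52)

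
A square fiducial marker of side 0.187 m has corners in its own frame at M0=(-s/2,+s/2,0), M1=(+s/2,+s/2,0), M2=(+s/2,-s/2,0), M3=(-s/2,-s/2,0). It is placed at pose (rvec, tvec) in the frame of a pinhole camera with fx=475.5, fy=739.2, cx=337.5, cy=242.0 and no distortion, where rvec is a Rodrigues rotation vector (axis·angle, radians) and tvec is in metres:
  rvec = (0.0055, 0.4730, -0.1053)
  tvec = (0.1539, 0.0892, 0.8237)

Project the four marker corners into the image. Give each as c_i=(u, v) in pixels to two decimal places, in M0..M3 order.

Intrinsics K: fx=475.5, fy=739.2, cx=337.5, cy=242.0
Marker side s = 0.187 m; corners in marker frame (Z=0):
  M0 = (-0.0935, +0.0935, 0)
  M1 = (+0.0935, +0.0935, 0)
  M2 = (+0.0935, -0.0935, 0)
  M3 = (-0.0935, -0.0935, 0)
rvec = (0.0055, 0.4730, -0.1053), |rvec| = θ = 0.48461 rad = 27.766°
Rodrigues: sinθ=0.46586, 1−cosθ=0.11514; R = I + sinθ·[k]× + (1−cosθ)·[k]×²:
    [+0.88487 +0.10250 +0.45442]
    [-0.09995 +0.99455 -0.02971]
    [-0.45499 -0.01913 +0.89029]
t = (0.1539, 0.0892, 0.8237) m
M0: Pc = R·M0+t = (+0.08075, +0.19154, +0.86445); u = 475.5·(+0.08075)/0.86445 + 337.5 = 381.9164, v = 739.2·(+0.19154)/0.86445 + 242.0 = 405.7837
M1: Pc = R·M1+t = (+0.24622, +0.17284, +0.77937); u = 475.5·(+0.24622)/0.77937 + 337.5 = 487.7205, v = 739.2·(+0.17284)/0.77937 + 242.0 = 405.9362
M2: Pc = R·M2+t = (+0.22705, -0.01314, +0.78295); u = 475.5·(+0.22705)/0.78295 + 337.5 = 475.3930, v = 739.2·(-0.01314)/0.78295 + 242.0 = 229.5982
M3: Pc = R·M3+t = (+0.06158, +0.00556, +0.86803); u = 475.5·(+0.06158)/0.86803 + 337.5 = 371.2334, v = 739.2·(+0.00556)/0.86803 + 242.0 = 246.7306

c0=(381.92, 405.78) c1=(487.72, 405.94) c2=(475.39, 229.60) c3=(371.23, 246.73)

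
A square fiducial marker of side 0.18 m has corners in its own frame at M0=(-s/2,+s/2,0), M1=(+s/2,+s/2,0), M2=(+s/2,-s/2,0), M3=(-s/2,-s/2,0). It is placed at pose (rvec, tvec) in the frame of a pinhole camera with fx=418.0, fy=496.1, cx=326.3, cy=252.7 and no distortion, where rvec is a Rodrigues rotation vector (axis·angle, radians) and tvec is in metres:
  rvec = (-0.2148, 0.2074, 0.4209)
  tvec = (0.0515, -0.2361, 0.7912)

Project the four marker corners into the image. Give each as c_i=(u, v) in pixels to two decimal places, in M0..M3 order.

Intrinsics K: fx=418.0, fy=496.1, cx=326.3, cy=252.7
Marker side s = 0.18 m; corners in marker frame (Z=0):
  M0 = (-0.0900, +0.0900, 0)
  M1 = (+0.0900, +0.0900, 0)
  M2 = (+0.0900, -0.0900, 0)
  M3 = (-0.0900, -0.0900, 0)
rvec = (-0.2148, 0.2074, 0.4209), |rvec| = θ = 0.51605 rad = 29.568°
Rodrigues: sinθ=0.49345, 1−cosθ=0.13023; R = I + sinθ·[k]× + (1−cosθ)·[k]×²:
    [+0.89234 -0.42425 +0.15411]
    [+0.38068 +0.89081 +0.24808]
    [-0.24253 -0.16270 +0.95640]
t = (0.0515, -0.2361, 0.7912) m
M0: Pc = R·M0+t = (-0.06699, -0.19019, +0.79838); u = 418.0·(-0.06699)/0.79838 + 326.3 = 291.2254, v = 496.1·(-0.19019)/0.79838 + 252.7 = 134.5206
M1: Pc = R·M1+t = (+0.09363, -0.12167, +0.75473); u = 418.0·(+0.09363)/0.75473 + 326.3 = 378.1549, v = 496.1·(-0.12167)/0.75473 + 252.7 = 172.7263
M2: Pc = R·M2+t = (+0.16999, -0.28201, +0.78402); u = 418.0·(+0.16999)/0.78402 + 326.3 = 416.9320, v = 496.1·(-0.28201)/0.78402 + 252.7 = 74.2523
M3: Pc = R·M3+t = (+0.00937, -0.35053, +0.82767); u = 418.0·(+0.00937)/0.82767 + 326.3 = 331.0333, v = 496.1·(-0.35053)/0.82767 + 252.7 = 42.5924

c0=(291.23, 134.52) c1=(378.15, 172.73) c2=(416.93, 74.25) c3=(331.03, 42.59)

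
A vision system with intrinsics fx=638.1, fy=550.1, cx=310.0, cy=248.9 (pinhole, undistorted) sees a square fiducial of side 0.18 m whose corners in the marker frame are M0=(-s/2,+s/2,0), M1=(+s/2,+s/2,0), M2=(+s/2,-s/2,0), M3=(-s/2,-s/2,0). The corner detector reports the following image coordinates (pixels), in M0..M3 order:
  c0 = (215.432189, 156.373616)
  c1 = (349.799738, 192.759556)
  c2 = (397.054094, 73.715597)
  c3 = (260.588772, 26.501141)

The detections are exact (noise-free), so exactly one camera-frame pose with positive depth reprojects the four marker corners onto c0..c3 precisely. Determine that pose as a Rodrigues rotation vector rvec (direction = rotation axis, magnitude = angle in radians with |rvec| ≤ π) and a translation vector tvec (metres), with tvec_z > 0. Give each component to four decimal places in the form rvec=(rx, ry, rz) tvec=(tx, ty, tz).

rvec=(0.2260, -0.2957, 0.2925) tvec=(-0.0028, -0.1903, 0.7781)

Intrinsics K: fx=638.1, fy=550.1, cx=310.0, cy=248.9
Marker side s = 0.18 m; corners in marker frame (Z=0):
  M0 = (-0.0900, +0.0900, 0)
  M1 = (+0.0900, +0.0900, 0)
  M2 = (+0.0900, -0.0900, 0)
  M3 = (-0.0900, -0.0900, 0)
Detected image corners:
  c0 = (215.432189, 156.373616) px
  c1 = (349.799738, 192.759556) px
  c2 = (397.054094, 73.715597) px
  c3 = (260.588772, 26.501141) px
Planar DLT: solve 8×8 A·h = b for H (H[2,2]=1):
  H  [+876.84684 -188.06760 +307.73510]
  H  [+277.41734 +715.62748 +114.36560]
  H  [+0.40773 +0.22519 +1.00000]
B = K⁻¹H; ‖b₁‖=1.285173, ‖b₂‖=1.285173; λ = 2/(‖b₁‖+‖b₂‖) = 0.778105, sign → tz>0 ⇒ λ=+0.778105
r₁ = λ·B[:,0] = (+0.91511,+0.24885,+0.31726); r₂ = λ·B[:,1] = (-0.31446,+0.93296,+0.17522)
r₃ = r₁×r₂ = (-0.25239,-0.26011,+0.93201); SVD([r₁ r₂ r₃]) → R = UVᵀ:
  R  [+0.91511 -0.31446 -0.25239]
  R  [+0.24885 +0.93296 -0.26011]
  R  [+0.31726 +0.17522 +0.93201]
t = (-0.00276, -0.19030, +0.77811) m
tr R = 2.780079; θ = arccos((tr R − 1)/2) = 0.473365 rad = 27.122°
axis k = ((R−Rᵀ)₃₂, (R−Rᵀ)₁₃, (R−Rᵀ)₂₁) / (2 sinθ) = (+0.477451, -0.624771, +0.617821)
rvec = θ·k = (+0.226008, -0.295744, +0.292455)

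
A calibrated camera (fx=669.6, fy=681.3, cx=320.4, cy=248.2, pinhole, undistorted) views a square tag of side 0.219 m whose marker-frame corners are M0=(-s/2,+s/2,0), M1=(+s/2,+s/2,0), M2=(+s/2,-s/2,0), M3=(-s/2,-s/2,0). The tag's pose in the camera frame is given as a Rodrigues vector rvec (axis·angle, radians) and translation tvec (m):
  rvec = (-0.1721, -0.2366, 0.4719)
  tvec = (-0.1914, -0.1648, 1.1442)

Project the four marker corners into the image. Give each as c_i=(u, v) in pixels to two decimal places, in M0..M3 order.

c0=(117.76, 173.89) c1=(236.07, 237.73) c2=(292.29, 128.03) c3=(180.89, 62.96)

Intrinsics K: fx=669.6, fy=681.3, cx=320.4, cy=248.2
Marker side s = 0.219 m; corners in marker frame (Z=0):
  M0 = (-0.1095, +0.1095, 0)
  M1 = (+0.1095, +0.1095, 0)
  M2 = (+0.1095, -0.1095, 0)
  M3 = (-0.1095, -0.1095, 0)
rvec = (-0.1721, -0.2366, 0.4719), |rvec| = θ = 0.55524 rad = 31.813°
Rodrigues: sinθ=0.52714, 1−cosθ=0.15022; R = I + sinθ·[k]× + (1−cosθ)·[k]×²:
    [+0.86421 -0.42818 -0.26420]
    [+0.46787 +0.87705 +0.10899]
    [+0.18505 -0.21780 +0.95829]
t = (-0.1914, -0.1648, 1.1442) m
M0: Pc = R·M0+t = (-0.33292, -0.11999, +1.10009); u = 669.6·(-0.33292)/1.10009 + 320.4 = 117.7606, v = 681.3·(-0.11999)/1.10009 + 248.2 = 173.8860
M1: Pc = R·M1+t = (-0.14366, -0.01753, +1.14061); u = 669.6·(-0.14366)/1.14061 + 320.4 = 236.0670, v = 681.3·(-0.01753)/1.14061 + 248.2 = 237.7284
M2: Pc = R·M2+t = (-0.04988, -0.20961, +1.18831); u = 669.6·(-0.04988)/1.18831 + 320.4 = 292.2914, v = 681.3·(-0.20961)/1.18831 + 248.2 = 128.0257
M3: Pc = R·M3+t = (-0.23914, -0.31207, +1.14779); u = 669.6·(-0.23914)/1.14779 + 320.4 = 180.8867, v = 681.3·(-0.31207)/1.14779 + 248.2 = 62.9629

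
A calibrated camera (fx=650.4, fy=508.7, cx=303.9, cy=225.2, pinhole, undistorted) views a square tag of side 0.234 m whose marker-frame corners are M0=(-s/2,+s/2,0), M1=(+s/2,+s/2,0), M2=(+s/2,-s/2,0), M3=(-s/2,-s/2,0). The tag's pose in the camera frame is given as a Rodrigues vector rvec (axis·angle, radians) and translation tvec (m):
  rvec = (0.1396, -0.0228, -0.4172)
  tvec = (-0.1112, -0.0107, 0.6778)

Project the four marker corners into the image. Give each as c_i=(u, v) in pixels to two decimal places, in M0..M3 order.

c0=(143.78, 329.58) c1=(344.06, 260.22) c2=(253.38, 98.93) c3=(43.41, 172.10)

Intrinsics K: fx=650.4, fy=508.7, cx=303.9, cy=225.2
Marker side s = 0.234 m; corners in marker frame (Z=0):
  M0 = (-0.1170, +0.1170, 0)
  M1 = (+0.1170, +0.1170, 0)
  M2 = (+0.1170, -0.1170, 0)
  M3 = (-0.1170, -0.1170, 0)
rvec = (0.1396, -0.0228, -0.4172), |rvec| = θ = 0.44053 rad = 25.240°
Rodrigues: sinθ=0.42642, 1−cosθ=0.09547; R = I + sinθ·[k]× + (1−cosθ)·[k]×²:
    [+0.91411 +0.40227 -0.05072]
    [-0.40540 +0.90478 -0.13045]
    [-0.00658 +0.13981 +0.99016]
t = (-0.1112, -0.0107, 0.6778) m
M0: Pc = R·M0+t = (-0.17109, +0.14259, +0.69493); u = 650.4·(-0.17109)/0.69493 + 303.9 = 143.7766, v = 508.7·(+0.14259)/0.69493 + 225.2 = 329.5797
M1: Pc = R·M1+t = (+0.04282, +0.04773, +0.69339); u = 650.4·(+0.04282)/0.69339 + 303.9 = 344.0626, v = 508.7·(+0.04773)/0.69339 + 225.2 = 260.2151
M2: Pc = R·M2+t = (-0.05131, -0.16399, +0.66067); u = 650.4·(-0.05131)/0.66067 + 303.9 = 253.3836, v = 508.7·(-0.16399)/0.66067 + 225.2 = 98.9308
M3: Pc = R·M3+t = (-0.26522, -0.06913, +0.66221); u = 650.4·(-0.26522)/0.66221 + 303.9 = 43.4139, v = 508.7·(-0.06913)/0.66221 + 225.2 = 172.0975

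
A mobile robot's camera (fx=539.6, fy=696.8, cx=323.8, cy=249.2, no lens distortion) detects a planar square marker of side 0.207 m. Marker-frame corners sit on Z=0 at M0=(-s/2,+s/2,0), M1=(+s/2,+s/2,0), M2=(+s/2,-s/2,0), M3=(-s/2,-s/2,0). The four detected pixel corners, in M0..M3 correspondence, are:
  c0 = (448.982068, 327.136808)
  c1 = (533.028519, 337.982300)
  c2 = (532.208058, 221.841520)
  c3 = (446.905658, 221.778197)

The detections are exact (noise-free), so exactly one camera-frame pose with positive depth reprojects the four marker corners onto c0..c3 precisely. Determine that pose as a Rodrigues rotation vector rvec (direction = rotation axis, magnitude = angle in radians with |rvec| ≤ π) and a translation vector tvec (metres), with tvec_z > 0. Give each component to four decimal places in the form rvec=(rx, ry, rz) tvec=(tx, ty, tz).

Intrinsics K: fx=539.6, fy=696.8, cx=323.8, cy=249.2
Marker side s = 0.207 m; corners in marker frame (Z=0):
  M0 = (-0.1035, +0.1035, 0)
  M1 = (+0.1035, +0.1035, 0)
  M2 = (+0.1035, -0.1035, 0)
  M3 = (-0.1035, -0.1035, 0)
Detected image corners:
  c0 = (448.982068, 327.136808) px
  c1 = (533.028519, 337.982300) px
  c2 = (532.208058, 221.841520) px
  c3 = (446.905658, 221.778197) px
Planar DLT: solve 8×8 A·h = b for H (H[2,2]=1):
  H  [+176.51516 +46.25489 +488.20895]
  H  [-104.88958 +555.85478 +277.50802]
  H  [-0.47425 +0.07977 +1.00000]
B = K⁻¹H; ‖b₁‖=0.774248, ‖b₂‖=0.774248; λ = 2/(‖b₁‖+‖b₂‖) = 1.291576, sign → tz>0 ⇒ λ=+1.291576
r₁ = λ·B[:,0] = (+0.79007,+0.02464,-0.61253); r₂ = λ·B[:,1] = (+0.04889,+0.99348,+0.10303)
r₃ = r₁×r₂ = (+0.61107,-0.11134,+0.78371); SVD([r₁ r₂ r₃]) → R = UVᵀ:
  R  [+0.79007 +0.04889 +0.61107]
  R  [+0.02464 +0.99348 -0.11134]
  R  [-0.61253 +0.10303 +0.78371]
t = (+0.39353, +0.05247, +1.29158) m
tr R = 2.567248; θ = arccos((tr R − 1)/2) = 0.670319 rad = 38.406°
axis k = ((R−Rᵀ)₃₂, (R−Rᵀ)₁₃, (R−Rᵀ)₂₁) / (2 sinθ) = (+0.172536, +0.984810, -0.019519)
rvec = θ·k = (+0.115654, +0.660136, -0.013084)

rvec=(0.1157, 0.6601, -0.0131) tvec=(0.3935, 0.0525, 1.2916)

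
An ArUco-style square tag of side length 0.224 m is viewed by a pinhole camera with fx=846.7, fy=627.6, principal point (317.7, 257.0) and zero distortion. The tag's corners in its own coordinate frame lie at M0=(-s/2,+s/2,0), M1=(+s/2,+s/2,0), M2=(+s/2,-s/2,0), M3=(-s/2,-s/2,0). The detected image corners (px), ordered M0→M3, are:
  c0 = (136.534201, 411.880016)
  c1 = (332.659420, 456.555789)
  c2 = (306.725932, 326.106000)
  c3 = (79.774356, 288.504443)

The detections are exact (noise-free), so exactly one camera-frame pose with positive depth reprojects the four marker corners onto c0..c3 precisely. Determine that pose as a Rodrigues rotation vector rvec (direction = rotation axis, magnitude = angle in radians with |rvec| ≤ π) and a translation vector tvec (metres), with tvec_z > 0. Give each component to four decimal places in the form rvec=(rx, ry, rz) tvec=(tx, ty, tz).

Intrinsics K: fx=846.7, fy=627.6, cx=317.7, cy=257.0
Marker side s = 0.224 m; corners in marker frame (Z=0):
  M0 = (-0.1120, +0.1120, 0)
  M1 = (+0.1120, +0.1120, 0)
  M2 = (+0.1120, -0.1120, 0)
  M3 = (-0.1120, -0.1120, 0)
Detected image corners:
  c0 = (136.534201, 411.880016) px
  c1 = (332.659420, 456.555789) px
  c2 = (306.725932, 326.106000) px
  c3 = (79.774356, 288.504443) px
Planar DLT: solve 8×8 A·h = b for H (H[2,2]=1):
  H  [+833.61763 +348.05762 +209.83762]
  H  [+2.99881 +842.47627 +374.93622]
  H  [-0.49082 +0.74649 +1.00000]
B = K⁻¹H; ‖b₁‖=1.284186, ‖b₂‖=1.284186; λ = 2/(‖b₁‖+‖b₂‖) = 0.778703, sign → tz>0 ⇒ λ=+0.778703
r₁ = λ·B[:,0] = (+0.91008,+0.16023,-0.38220); r₂ = λ·B[:,1] = (+0.10199,+0.80728,+0.58129)
r₃ = r₁×r₂ = (+0.40168,-0.56801,+0.71834); SVD([r₁ r₂ r₃]) → R = UVᵀ:
  R  [+0.91008 +0.10199 +0.40168]
  R  [+0.16023 +0.80728 -0.56801]
  R  [-0.38220 +0.58129 +0.71834]
t = (-0.09920, +0.14633, +0.77870) m
tr R = 2.435702; θ = arccos((tr R − 1)/2) = 0.770085 rad = 44.123°
axis k = ((R−Rᵀ)₃₂, (R−Rᵀ)₁₃, (R−Rᵀ)₂₁) / (2 sinθ) = (+0.825414, +0.562976, +0.041827)
rvec = θ·k = (+0.635639, +0.433540, +0.032210)

rvec=(0.6356, 0.4335, 0.0322) tvec=(-0.0992, 0.1463, 0.7787)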